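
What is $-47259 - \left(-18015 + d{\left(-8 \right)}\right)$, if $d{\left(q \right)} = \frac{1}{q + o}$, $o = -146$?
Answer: $- \frac{4503575}{154} \approx -29244.0$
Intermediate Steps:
$d{\left(q \right)} = \frac{1}{-146 + q}$ ($d{\left(q \right)} = \frac{1}{q - 146} = \frac{1}{-146 + q}$)
$-47259 - \left(-18015 + d{\left(-8 \right)}\right) = -47259 - \left(-18015 + \frac{1}{-146 - 8}\right) = -47259 - \left(-18015 + \frac{1}{-154}\right) = -47259 - \left(-18015 - \frac{1}{154}\right) = -47259 - - \frac{2774311}{154} = -47259 + \frac{2774311}{154} = - \frac{4503575}{154}$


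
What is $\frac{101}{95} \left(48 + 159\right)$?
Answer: $\frac{20907}{95} \approx 220.07$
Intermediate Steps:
$\frac{101}{95} \left(48 + 159\right) = 101 \cdot \frac{1}{95} \cdot 207 = \frac{101}{95} \cdot 207 = \frac{20907}{95}$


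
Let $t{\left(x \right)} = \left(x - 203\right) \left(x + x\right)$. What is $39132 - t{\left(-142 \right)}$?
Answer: $-58848$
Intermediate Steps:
$t{\left(x \right)} = 2 x \left(-203 + x\right)$ ($t{\left(x \right)} = \left(-203 + x\right) 2 x = 2 x \left(-203 + x\right)$)
$39132 - t{\left(-142 \right)} = 39132 - 2 \left(-142\right) \left(-203 - 142\right) = 39132 - 2 \left(-142\right) \left(-345\right) = 39132 - 97980 = -58848$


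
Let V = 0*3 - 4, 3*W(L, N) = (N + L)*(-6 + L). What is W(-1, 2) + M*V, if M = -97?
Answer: 1157/3 ≈ 385.67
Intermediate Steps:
W(L, N) = (-6 + L)*(L + N)/3 (W(L, N) = ((N + L)*(-6 + L))/3 = ((L + N)*(-6 + L))/3 = ((-6 + L)*(L + N))/3 = (-6 + L)*(L + N)/3)
V = -4 (V = 0 - 4 = -4)
W(-1, 2) + M*V = (-2*(-1) - 2*2 + (⅓)*(-1)² + (⅓)*(-1)*2) - 97*(-4) = (2 - 4 + (⅓)*1 - ⅔) + 388 = (2 - 4 + ⅓ - ⅔) + 388 = -7/3 + 388 = 1157/3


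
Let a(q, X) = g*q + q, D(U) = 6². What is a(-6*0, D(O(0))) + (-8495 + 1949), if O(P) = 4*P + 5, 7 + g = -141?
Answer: -6546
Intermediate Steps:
g = -148 (g = -7 - 141 = -148)
O(P) = 5 + 4*P
D(U) = 36
a(q, X) = -147*q (a(q, X) = -148*q + q = -147*q)
a(-6*0, D(O(0))) + (-8495 + 1949) = -(-882)*0 + (-8495 + 1949) = -147*0 - 6546 = 0 - 6546 = -6546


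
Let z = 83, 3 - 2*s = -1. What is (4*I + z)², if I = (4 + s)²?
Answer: 51529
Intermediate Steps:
s = 2 (s = 3/2 - ½*(-1) = 3/2 + ½ = 2)
I = 36 (I = (4 + 2)² = 6² = 36)
(4*I + z)² = (4*36 + 83)² = (144 + 83)² = 227² = 51529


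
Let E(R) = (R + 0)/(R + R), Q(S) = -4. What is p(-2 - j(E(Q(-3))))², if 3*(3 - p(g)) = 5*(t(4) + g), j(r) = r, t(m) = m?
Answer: ¼ ≈ 0.25000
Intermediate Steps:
E(R) = ½ (E(R) = R/((2*R)) = R*(1/(2*R)) = ½)
p(g) = -11/3 - 5*g/3 (p(g) = 3 - 5*(4 + g)/3 = 3 - (20 + 5*g)/3 = 3 + (-20/3 - 5*g/3) = -11/3 - 5*g/3)
p(-2 - j(E(Q(-3))))² = (-11/3 - 5*(-2 - 1*½)/3)² = (-11/3 - 5*(-2 - ½)/3)² = (-11/3 - 5/3*(-5/2))² = (-11/3 + 25/6)² = (½)² = ¼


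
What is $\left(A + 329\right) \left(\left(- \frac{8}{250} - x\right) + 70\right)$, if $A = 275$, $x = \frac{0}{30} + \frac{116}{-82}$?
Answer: $\frac{220964944}{5125} \approx 43115.0$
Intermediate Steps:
$x = - \frac{58}{41}$ ($x = 0 \cdot \frac{1}{30} + 116 \left(- \frac{1}{82}\right) = 0 - \frac{58}{41} = - \frac{58}{41} \approx -1.4146$)
$\left(A + 329\right) \left(\left(- \frac{8}{250} - x\right) + 70\right) = \left(275 + 329\right) \left(\left(- \frac{8}{250} - - \frac{58}{41}\right) + 70\right) = 604 \left(\left(\left(-8\right) \frac{1}{250} + \frac{58}{41}\right) + 70\right) = 604 \left(\left(- \frac{4}{125} + \frac{58}{41}\right) + 70\right) = 604 \left(\frac{7086}{5125} + 70\right) = 604 \cdot \frac{365836}{5125} = \frac{220964944}{5125}$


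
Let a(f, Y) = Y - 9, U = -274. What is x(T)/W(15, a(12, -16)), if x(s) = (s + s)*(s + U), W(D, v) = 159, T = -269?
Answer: 97378/53 ≈ 1837.3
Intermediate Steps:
a(f, Y) = -9 + Y
x(s) = 2*s*(-274 + s) (x(s) = (s + s)*(s - 274) = (2*s)*(-274 + s) = 2*s*(-274 + s))
x(T)/W(15, a(12, -16)) = (2*(-269)*(-274 - 269))/159 = (2*(-269)*(-543))*(1/159) = 292134*(1/159) = 97378/53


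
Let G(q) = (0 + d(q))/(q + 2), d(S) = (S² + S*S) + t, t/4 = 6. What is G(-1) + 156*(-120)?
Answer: -18694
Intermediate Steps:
t = 24 (t = 4*6 = 24)
d(S) = 24 + 2*S² (d(S) = (S² + S*S) + 24 = (S² + S²) + 24 = 2*S² + 24 = 24 + 2*S²)
G(q) = (24 + 2*q²)/(2 + q) (G(q) = (0 + (24 + 2*q²))/(q + 2) = (24 + 2*q²)/(2 + q))
G(-1) + 156*(-120) = 2*(12 + (-1)²)/(2 - 1) + 156*(-120) = 2*(12 + 1)/1 - 18720 = 2*1*13 - 18720 = 26 - 18720 = -18694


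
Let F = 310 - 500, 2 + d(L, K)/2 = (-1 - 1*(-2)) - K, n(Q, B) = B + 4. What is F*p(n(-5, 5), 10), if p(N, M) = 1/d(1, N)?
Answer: 19/2 ≈ 9.5000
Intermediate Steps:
n(Q, B) = 4 + B
d(L, K) = -2 - 2*K (d(L, K) = -4 + 2*((-1 - 1*(-2)) - K) = -4 + 2*((-1 + 2) - K) = -4 + 2*(1 - K) = -4 + (2 - 2*K) = -2 - 2*K)
p(N, M) = 1/(-2 - 2*N)
F = -190
F*p(n(-5, 5), 10) = -(-190)/(2 + 2*(4 + 5)) = -(-190)/(2 + 2*9) = -(-190)/(2 + 18) = -(-190)/20 = -190*(-1/20) = 19/2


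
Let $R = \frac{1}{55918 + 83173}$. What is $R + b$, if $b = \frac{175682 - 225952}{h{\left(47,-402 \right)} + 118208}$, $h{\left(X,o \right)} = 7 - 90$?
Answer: $- \frac{1398397289}{3286024875} \approx -0.42556$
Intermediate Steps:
$h{\left(X,o \right)} = -83$ ($h{\left(X,o \right)} = 7 - 90 = -83$)
$b = - \frac{10054}{23625}$ ($b = \frac{175682 - 225952}{-83 + 118208} = - \frac{50270}{118125} = \left(-50270\right) \frac{1}{118125} = - \frac{10054}{23625} \approx -0.42557$)
$R = \frac{1}{139091} \approx 7.1895 \cdot 10^{-6}$
$R + b = \frac{1}{139091} - \frac{10054}{23625} = - \frac{1398397289}{3286024875}$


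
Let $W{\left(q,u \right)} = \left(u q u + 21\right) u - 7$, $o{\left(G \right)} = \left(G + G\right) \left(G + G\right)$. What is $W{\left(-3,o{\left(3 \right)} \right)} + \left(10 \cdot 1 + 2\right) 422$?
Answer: $-134155$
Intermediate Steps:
$o{\left(G \right)} = 4 G^{2}$ ($o{\left(G \right)} = 2 G 2 G = 4 G^{2}$)
$W{\left(q,u \right)} = -7 + u \left(21 + q u^{2}\right)$ ($W{\left(q,u \right)} = \left(q u u + 21\right) u - 7 = \left(q u^{2} + 21\right) u - 7 = \left(21 + q u^{2}\right) u - 7 = u \left(21 + q u^{2}\right) - 7 = -7 + u \left(21 + q u^{2}\right)$)
$W{\left(-3,o{\left(3 \right)} \right)} + \left(10 \cdot 1 + 2\right) 422 = \left(-7 + 21 \cdot 4 \cdot 3^{2} - 3 \left(4 \cdot 3^{2}\right)^{3}\right) + \left(10 \cdot 1 + 2\right) 422 = \left(-7 + 21 \cdot 4 \cdot 9 - 3 \left(4 \cdot 9\right)^{3}\right) + \left(10 + 2\right) 422 = \left(-7 + 21 \cdot 36 - 3 \cdot 36^{3}\right) + 12 \cdot 422 = \left(-7 + 756 - 139968\right) + 5064 = -139219 + 5064 = -134155$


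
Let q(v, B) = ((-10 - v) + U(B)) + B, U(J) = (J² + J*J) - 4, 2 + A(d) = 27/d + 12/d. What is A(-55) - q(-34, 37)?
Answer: -153874/55 ≈ -2797.7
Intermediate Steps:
A(d) = -2 + 39/d (A(d) = -2 + (27/d + 12/d) = -2 + 39/d)
U(J) = -4 + 2*J² (U(J) = (J² + J²) - 4 = 2*J² - 4 = -4 + 2*J²)
q(v, B) = -14 + B - v + 2*B² (q(v, B) = ((-10 - v) + (-4 + 2*B²)) + B = (-14 - v + 2*B²) + B = -14 + B - v + 2*B²)
A(-55) - q(-34, 37) = (-2 + 39/(-55)) - (-14 + 37 - 1*(-34) + 2*37²) = (-2 + 39*(-1/55)) - (-14 + 37 + 34 + 2*1369) = (-2 - 39/55) - (-14 + 37 + 34 + 2738) = -149/55 - 1*2795 = -149/55 - 2795 = -153874/55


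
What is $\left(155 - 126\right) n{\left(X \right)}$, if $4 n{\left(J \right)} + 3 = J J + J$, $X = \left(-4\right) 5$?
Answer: $\frac{10933}{4} \approx 2733.3$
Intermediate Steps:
$X = -20$
$n{\left(J \right)} = - \frac{3}{4} + \frac{J}{4} + \frac{J^{2}}{4}$ ($n{\left(J \right)} = - \frac{3}{4} + \frac{J J + J}{4} = - \frac{3}{4} + \frac{J^{2} + J}{4} = - \frac{3}{4} + \frac{J + J^{2}}{4} = - \frac{3}{4} + \left(\frac{J}{4} + \frac{J^{2}}{4}\right) = - \frac{3}{4} + \frac{J}{4} + \frac{J^{2}}{4}$)
$\left(155 - 126\right) n{\left(X \right)} = \left(155 - 126\right) \left(- \frac{3}{4} + \frac{1}{4} \left(-20\right) + \frac{\left(-20\right)^{2}}{4}\right) = 29 \left(- \frac{3}{4} - 5 + \frac{1}{4} \cdot 400\right) = 29 \left(- \frac{3}{4} - 5 + 100\right) = 29 \cdot \frac{377}{4} = \frac{10933}{4}$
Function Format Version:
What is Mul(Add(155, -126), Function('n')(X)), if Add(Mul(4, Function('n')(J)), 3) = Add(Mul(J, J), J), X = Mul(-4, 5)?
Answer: Rational(10933, 4) ≈ 2733.3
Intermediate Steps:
X = -20
Function('n')(J) = Add(Rational(-3, 4), Mul(Rational(1, 4), J), Mul(Rational(1, 4), Pow(J, 2))) (Function('n')(J) = Add(Rational(-3, 4), Mul(Rational(1, 4), Add(Mul(J, J), J))) = Add(Rational(-3, 4), Mul(Rational(1, 4), Add(Pow(J, 2), J))) = Add(Rational(-3, 4), Mul(Rational(1, 4), Add(J, Pow(J, 2)))) = Add(Rational(-3, 4), Add(Mul(Rational(1, 4), J), Mul(Rational(1, 4), Pow(J, 2)))) = Add(Rational(-3, 4), Mul(Rational(1, 4), J), Mul(Rational(1, 4), Pow(J, 2))))
Mul(Add(155, -126), Function('n')(X)) = Mul(Add(155, -126), Add(Rational(-3, 4), Mul(Rational(1, 4), -20), Mul(Rational(1, 4), Pow(-20, 2)))) = Mul(29, Add(Rational(-3, 4), -5, Mul(Rational(1, 4), 400))) = Mul(29, Add(Rational(-3, 4), -5, 100)) = Mul(29, Rational(377, 4)) = Rational(10933, 4)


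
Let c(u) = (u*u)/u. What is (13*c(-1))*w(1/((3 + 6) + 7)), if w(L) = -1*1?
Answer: 13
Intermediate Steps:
w(L) = -1
c(u) = u (c(u) = u²/u = u)
(13*c(-1))*w(1/((3 + 6) + 7)) = (13*(-1))*(-1) = -13*(-1) = 13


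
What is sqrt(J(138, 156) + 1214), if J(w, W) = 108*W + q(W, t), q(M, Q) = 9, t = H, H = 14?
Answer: sqrt(18071) ≈ 134.43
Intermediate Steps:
t = 14
J(w, W) = 9 + 108*W (J(w, W) = 108*W + 9 = 9 + 108*W)
sqrt(J(138, 156) + 1214) = sqrt((9 + 108*156) + 1214) = sqrt((9 + 16848) + 1214) = sqrt(16857 + 1214) = sqrt(18071)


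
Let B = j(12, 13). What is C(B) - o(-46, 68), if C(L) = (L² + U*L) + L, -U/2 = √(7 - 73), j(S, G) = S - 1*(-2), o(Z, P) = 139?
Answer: 71 - 28*I*√66 ≈ 71.0 - 227.47*I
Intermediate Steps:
j(S, G) = 2 + S (j(S, G) = S + 2 = 2 + S)
B = 14 (B = 2 + 12 = 14)
U = -2*I*√66 (U = -2*√(7 - 73) = -2*I*√66 ≈ -16.248*I)
C(L) = L + L² - 2*I*L*√66 (C(L) = (L² + (-2*I*√66)*L) + L = (L² - 2*I*L*√66) + L = L + L² - 2*I*L*√66)
C(B) - o(-46, 68) = 14*(1 + 14 - 2*I*√66) - 1*139 = 14*(15 - 2*I*√66) - 139 = (210 - 28*I*√66) - 139 = 71 - 28*I*√66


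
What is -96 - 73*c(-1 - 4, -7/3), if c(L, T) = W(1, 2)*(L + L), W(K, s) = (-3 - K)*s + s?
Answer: -4476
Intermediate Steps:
W(K, s) = s + s*(-3 - K) (W(K, s) = s*(-3 - K) + s = s + s*(-3 - K))
c(L, T) = -12*L (c(L, T) = (-1*2*(2 + 1))*(L + L) = (-1*2*3)*(2*L) = -12*L)
-96 - 73*c(-1 - 4, -7/3) = -96 - (-876)*(-1 - 4) = -96 - (-876)*(-5) = -96 - 73*60 = -96 - 4380 = -4476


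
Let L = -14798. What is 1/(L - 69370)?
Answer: -1/84168 ≈ -1.1881e-5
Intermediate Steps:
1/(L - 69370) = 1/(-14798 - 69370) = 1/(-84168) = -1/84168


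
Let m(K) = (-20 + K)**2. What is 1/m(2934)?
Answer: 1/8491396 ≈ 1.1777e-7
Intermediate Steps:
1/m(2934) = 1/((-20 + 2934)**2) = 1/(2914**2) = 1/8491396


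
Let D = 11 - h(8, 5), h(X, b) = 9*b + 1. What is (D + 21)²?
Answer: 196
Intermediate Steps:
h(X, b) = 1 + 9*b
D = -35 (D = 11 - (1 + 9*5) = 11 - (1 + 45) = 11 - 1*46 = 11 - 46 = -35)
(D + 21)² = (-35 + 21)² = (-14)² = 196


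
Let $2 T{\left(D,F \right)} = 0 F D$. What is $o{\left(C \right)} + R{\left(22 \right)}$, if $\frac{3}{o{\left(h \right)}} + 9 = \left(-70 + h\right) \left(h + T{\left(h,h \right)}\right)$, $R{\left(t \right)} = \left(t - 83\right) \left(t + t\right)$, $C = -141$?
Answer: $- \frac{26609175}{9914} \approx -2684.0$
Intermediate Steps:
$T{\left(D,F \right)} = 0$ ($T{\left(D,F \right)} = \frac{0 F D}{2} = \frac{0 D}{2} = \frac{1}{2} \cdot 0 = 0$)
$R{\left(t \right)} = 2 t \left(-83 + t\right)$ ($R{\left(t \right)} = \left(-83 + t\right) 2 t = 2 t \left(-83 + t\right)$)
$o{\left(h \right)} = \frac{3}{-9 + h \left(-70 + h\right)}$ ($o{\left(h \right)} = \frac{3}{-9 + \left(-70 + h\right) \left(h + 0\right)} = \frac{3}{-9 + \left(-70 + h\right) h} = \frac{3}{-9 + h \left(-70 + h\right)}$)
$o{\left(C \right)} + R{\left(22 \right)} = \frac{3}{-9 + \left(-141\right)^{2} - -9870} + 2 \cdot 22 \left(-83 + 22\right) = \frac{3}{-9 + 19881 + 9870} + 2 \cdot 22 \left(-61\right) = \frac{3}{29742} - 2684 = 3 \cdot \frac{1}{29742} - 2684 = \frac{1}{9914} - 2684 = - \frac{26609175}{9914}$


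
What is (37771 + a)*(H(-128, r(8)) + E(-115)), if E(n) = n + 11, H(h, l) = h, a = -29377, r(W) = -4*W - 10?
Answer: -1947408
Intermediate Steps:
r(W) = -10 - 4*W
E(n) = 11 + n
(37771 + a)*(H(-128, r(8)) + E(-115)) = (37771 - 29377)*(-128 + (11 - 115)) = 8394*(-128 - 104) = 8394*(-232) = -1947408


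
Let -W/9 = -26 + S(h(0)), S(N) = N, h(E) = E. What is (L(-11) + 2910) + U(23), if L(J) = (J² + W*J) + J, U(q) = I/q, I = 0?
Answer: 446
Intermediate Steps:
U(q) = 0 (U(q) = 0/q = 0)
W = 234 (W = -9*(-26 + 0) = -9*(-26) = 234)
L(J) = J² + 235*J (L(J) = (J² + 234*J) + J = J² + 235*J)
(L(-11) + 2910) + U(23) = (-11*(235 - 11) + 2910) + 0 = (-11*224 + 2910) + 0 = (-2464 + 2910) + 0 = 446 + 0 = 446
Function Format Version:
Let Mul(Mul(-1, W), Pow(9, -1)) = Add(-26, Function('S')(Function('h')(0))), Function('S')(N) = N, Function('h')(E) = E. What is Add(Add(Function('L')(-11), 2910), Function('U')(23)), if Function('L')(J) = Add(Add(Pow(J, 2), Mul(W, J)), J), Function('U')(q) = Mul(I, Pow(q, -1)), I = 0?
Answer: 446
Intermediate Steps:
Function('U')(q) = 0 (Function('U')(q) = Mul(0, Pow(q, -1)) = 0)
W = 234 (W = Mul(-9, Add(-26, 0)) = Mul(-9, -26) = 234)
Function('L')(J) = Add(Pow(J, 2), Mul(235, J)) (Function('L')(J) = Add(Add(Pow(J, 2), Mul(234, J)), J) = Add(Pow(J, 2), Mul(235, J)))
Add(Add(Function('L')(-11), 2910), Function('U')(23)) = Add(Add(Mul(-11, Add(235, -11)), 2910), 0) = Add(Add(Mul(-11, 224), 2910), 0) = Add(Add(-2464, 2910), 0) = Add(446, 0) = 446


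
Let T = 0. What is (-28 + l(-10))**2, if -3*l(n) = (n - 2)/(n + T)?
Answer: 20164/25 ≈ 806.56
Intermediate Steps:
l(n) = -(-2 + n)/(3*n) (l(n) = -(n - 2)/(3*(n + 0)) = -(-2 + n)/(3*n))
(-28 + l(-10))**2 = (-28 + (1/3)*(2 - 1*(-10))/(-10))**2 = (-28 + (1/3)*(-1/10)*(2 + 10))**2 = (-28 + (1/3)*(-1/10)*12)**2 = (-28 - 2/5)**2 = (-142/5)**2 = 20164/25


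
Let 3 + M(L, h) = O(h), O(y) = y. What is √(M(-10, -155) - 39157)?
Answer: I*√39315 ≈ 198.28*I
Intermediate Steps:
M(L, h) = -3 + h
√(M(-10, -155) - 39157) = √((-3 - 155) - 39157) = √(-158 - 39157) = √(-39315) = I*√39315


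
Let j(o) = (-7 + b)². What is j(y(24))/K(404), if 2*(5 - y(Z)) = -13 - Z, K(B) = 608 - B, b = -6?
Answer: 169/204 ≈ 0.82843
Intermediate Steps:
y(Z) = 23/2 + Z/2 (y(Z) = 5 - (-13 - Z)/2 = 5 + (13/2 + Z/2) = 23/2 + Z/2)
j(o) = 169 (j(o) = (-7 - 6)² = (-13)² = 169)
j(y(24))/K(404) = 169/(608 - 1*404) = 169/(608 - 404) = 169/204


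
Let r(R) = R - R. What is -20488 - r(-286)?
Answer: -20488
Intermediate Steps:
r(R) = 0
-20488 - r(-286) = -20488 - 1*0 = -20488 + 0 = -20488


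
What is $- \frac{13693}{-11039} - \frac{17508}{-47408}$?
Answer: $\frac{210607139}{130834228} \approx 1.6097$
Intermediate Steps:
$- \frac{13693}{-11039} - \frac{17508}{-47408} = \left(-13693\right) \left(- \frac{1}{11039}\right) - - \frac{4377}{11852} = \frac{13693}{11039} + \frac{4377}{11852} = \frac{210607139}{130834228}$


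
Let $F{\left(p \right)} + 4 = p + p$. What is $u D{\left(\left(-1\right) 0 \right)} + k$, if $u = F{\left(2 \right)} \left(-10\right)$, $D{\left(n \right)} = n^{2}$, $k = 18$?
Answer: $18$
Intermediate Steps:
$F{\left(p \right)} = -4 + 2 p$ ($F{\left(p \right)} = -4 + \left(p + p\right) = -4 + 2 p$)
$u = 0$ ($u = \left(-4 + 2 \cdot 2\right) \left(-10\right) = \left(-4 + 4\right) \left(-10\right) = 0 \left(-10\right) = 0$)
$u D{\left(\left(-1\right) 0 \right)} + k = 0 \left(\left(-1\right) 0\right)^{2} + 18 = 0 \cdot 0^{2} + 18 = 0 \cdot 0 + 18 = 0 + 18 = 18$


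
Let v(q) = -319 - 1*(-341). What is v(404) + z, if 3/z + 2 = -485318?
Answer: 10677037/485320 ≈ 22.000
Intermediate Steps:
z = -3/485320 (z = 3/(-2 - 485318) = 3/(-485320) = 3*(-1/485320) = -3/485320 ≈ -6.1815e-6)
v(q) = 22 (v(q) = -319 + 341 = 22)
v(404) + z = 22 - 3/485320 = 10677037/485320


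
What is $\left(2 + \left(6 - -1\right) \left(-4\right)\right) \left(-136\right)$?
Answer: $3536$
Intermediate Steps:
$\left(2 + \left(6 - -1\right) \left(-4\right)\right) \left(-136\right) = \left(2 + \left(6 + 1\right) \left(-4\right)\right) \left(-136\right) = \left(2 + 7 \left(-4\right)\right) \left(-136\right) = \left(2 - 28\right) \left(-136\right) = \left(-26\right) \left(-136\right) = 3536$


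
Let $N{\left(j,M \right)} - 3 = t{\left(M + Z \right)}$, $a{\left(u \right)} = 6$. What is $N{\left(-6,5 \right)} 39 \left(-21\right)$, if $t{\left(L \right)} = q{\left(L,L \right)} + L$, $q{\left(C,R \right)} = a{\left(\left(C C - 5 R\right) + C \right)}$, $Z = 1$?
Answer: $-12285$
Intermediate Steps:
$q{\left(C,R \right)} = 6$
$t{\left(L \right)} = 6 + L$
$N{\left(j,M \right)} = 10 + M$ ($N{\left(j,M \right)} = 3 + \left(6 + \left(M + 1\right)\right) = 3 + \left(6 + \left(1 + M\right)\right) = 3 + \left(7 + M\right) = 10 + M$)
$N{\left(-6,5 \right)} 39 \left(-21\right) = \left(10 + 5\right) 39 \left(-21\right) = 15 \cdot 39 \left(-21\right) = 585 \left(-21\right) = -12285$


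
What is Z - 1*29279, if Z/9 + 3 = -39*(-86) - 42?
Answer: 502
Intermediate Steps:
Z = 29781 (Z = -27 + 9*(-39*(-86) - 42) = -27 + 9*(3354 - 42) = -27 + 9*3312 = -27 + 29808 = 29781)
Z - 1*29279 = 29781 - 1*29279 = 29781 - 29279 = 502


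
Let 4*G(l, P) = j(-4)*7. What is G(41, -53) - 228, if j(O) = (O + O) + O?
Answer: -249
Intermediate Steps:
j(O) = 3*O (j(O) = 2*O + O = 3*O)
G(l, P) = -21 (G(l, P) = ((3*(-4))*7)/4 = (-12*7)/4 = (¼)*(-84) = -21)
G(41, -53) - 228 = -21 - 228 = -249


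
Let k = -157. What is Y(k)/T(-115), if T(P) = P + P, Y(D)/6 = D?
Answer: 471/115 ≈ 4.0956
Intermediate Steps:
Y(D) = 6*D
T(P) = 2*P
Y(k)/T(-115) = (6*(-157))/((2*(-115))) = -942/(-230) = -942*(-1/230) = 471/115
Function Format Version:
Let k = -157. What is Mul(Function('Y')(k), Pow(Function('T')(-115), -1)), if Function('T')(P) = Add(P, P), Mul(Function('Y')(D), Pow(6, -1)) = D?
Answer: Rational(471, 115) ≈ 4.0956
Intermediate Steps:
Function('Y')(D) = Mul(6, D)
Function('T')(P) = Mul(2, P)
Mul(Function('Y')(k), Pow(Function('T')(-115), -1)) = Mul(Mul(6, -157), Pow(Mul(2, -115), -1)) = Mul(-942, Pow(-230, -1)) = Mul(-942, Rational(-1, 230)) = Rational(471, 115)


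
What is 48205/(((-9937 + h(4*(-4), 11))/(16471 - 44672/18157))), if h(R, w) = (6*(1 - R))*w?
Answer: -2882844830275/32010791 ≈ -90059.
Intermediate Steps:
h(R, w) = w*(6 - 6*R) (h(R, w) = (6 - 6*R)*w = w*(6 - 6*R))
48205/(((-9937 + h(4*(-4), 11))/(16471 - 44672/18157))) = 48205/(((-9937 + 6*11*(1 - 4*(-4)))/(16471 - 44672/18157))) = 48205/(((-9937 + 6*11*(1 - 1*(-16)))/(16471 - 44672*1/18157))) = 48205/(((-9937 + 6*11*(1 + 16))/(16471 - 44672/18157))) = 48205/(((-9937 + 6*11*17)/(299019275/18157))) = 48205/(((-9937 + 1122)*(18157/299019275))) = 48205/((-8815*18157/299019275)) = 48205/(-32010791/59803855) = 48205*(-59803855/32010791) = -2882844830275/32010791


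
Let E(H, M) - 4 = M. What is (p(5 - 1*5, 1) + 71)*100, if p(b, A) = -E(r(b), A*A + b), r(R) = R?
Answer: 6600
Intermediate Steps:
E(H, M) = 4 + M
p(b, A) = -4 - b - A**2 (p(b, A) = -(4 + (A*A + b)) = -(4 + (A**2 + b)) = -(4 + (b + A**2)) = -(4 + b + A**2) = -4 - b - A**2)
(p(5 - 1*5, 1) + 71)*100 = ((-4 - (5 - 1*5) - 1*1**2) + 71)*100 = ((-4 - (5 - 5) - 1*1) + 71)*100 = ((-4 - 1*0 - 1) + 71)*100 = ((-4 + 0 - 1) + 71)*100 = (-5 + 71)*100 = 66*100 = 6600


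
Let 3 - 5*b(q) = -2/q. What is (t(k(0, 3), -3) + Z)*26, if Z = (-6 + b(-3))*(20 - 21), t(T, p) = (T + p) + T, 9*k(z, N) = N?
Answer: 416/5 ≈ 83.200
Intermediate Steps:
k(z, N) = N/9
b(q) = 3/5 + 2/(5*q) (b(q) = 3/5 - (-2)/(5*q) = 3/5 + 2/(5*q))
t(T, p) = p + 2*T
Z = 83/15 (Z = (-6 + (1/5)*(2 + 3*(-3))/(-3))*(20 - 21) = (-6 + (1/5)*(-1/3)*(2 - 9))*(-1) = (-6 + (1/5)*(-1/3)*(-7))*(-1) = (-6 + 7/15)*(-1) = -83/15*(-1) = 83/15 ≈ 5.5333)
(t(k(0, 3), -3) + Z)*26 = ((-3 + 2*((1/9)*3)) + 83/15)*26 = ((-3 + 2*(1/3)) + 83/15)*26 = ((-3 + 2/3) + 83/15)*26 = (-7/3 + 83/15)*26 = (16/5)*26 = 416/5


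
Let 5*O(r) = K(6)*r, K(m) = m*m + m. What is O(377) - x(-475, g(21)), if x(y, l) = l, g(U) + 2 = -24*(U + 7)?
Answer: 19204/5 ≈ 3840.8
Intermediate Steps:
K(m) = m + m² (K(m) = m² + m = m + m²)
g(U) = -170 - 24*U (g(U) = -2 - 24*(U + 7) = -2 - 24*(7 + U) = -2 + (-168 - 24*U) = -170 - 24*U)
O(r) = 42*r/5 (O(r) = ((6*(1 + 6))*r)/5 = ((6*7)*r)/5 = (42*r)/5 = 42*r/5)
O(377) - x(-475, g(21)) = (42/5)*377 - (-170 - 24*21) = 15834/5 - (-170 - 504) = 15834/5 - 1*(-674) = 15834/5 + 674 = 19204/5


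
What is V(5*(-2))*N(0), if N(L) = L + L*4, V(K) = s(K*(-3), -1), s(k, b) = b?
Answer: 0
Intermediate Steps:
V(K) = -1
N(L) = 5*L (N(L) = L + 4*L = 5*L)
V(5*(-2))*N(0) = -5*0 = -1*0 = 0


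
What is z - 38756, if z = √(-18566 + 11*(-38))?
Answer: -38756 + 2*I*√4746 ≈ -38756.0 + 137.78*I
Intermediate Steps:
z = 2*I*√4746 (z = √(-18566 - 418) = √(-18984) = 2*I*√4746 ≈ 137.78*I)
z - 38756 = 2*I*√4746 - 38756 = -38756 + 2*I*√4746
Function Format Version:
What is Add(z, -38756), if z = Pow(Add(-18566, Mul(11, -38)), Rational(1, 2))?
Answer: Add(-38756, Mul(2, I, Pow(4746, Rational(1, 2)))) ≈ Add(-38756., Mul(137.78, I))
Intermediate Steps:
z = Mul(2, I, Pow(4746, Rational(1, 2))) (z = Pow(Add(-18566, -418), Rational(1, 2)) = Pow(-18984, Rational(1, 2)) = Mul(2, I, Pow(4746, Rational(1, 2))) ≈ Mul(137.78, I))
Add(z, -38756) = Add(Mul(2, I, Pow(4746, Rational(1, 2))), -38756) = Add(-38756, Mul(2, I, Pow(4746, Rational(1, 2))))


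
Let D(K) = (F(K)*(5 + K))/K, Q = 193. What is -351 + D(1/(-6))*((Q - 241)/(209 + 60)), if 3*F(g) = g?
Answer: -283489/807 ≈ -351.29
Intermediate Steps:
F(g) = g/3
D(K) = 5/3 + K/3 (D(K) = ((K/3)*(5 + K))/K = (K*(5 + K)/3)/K = 5/3 + K/3)
-351 + D(1/(-6))*((Q - 241)/(209 + 60)) = -351 + (5/3 + (⅓)/(-6))*((193 - 241)/(209 + 60)) = -351 + (5/3 + (⅓)*(-⅙))*(-48/269) = -351 + (5/3 - 1/18)*(-48*1/269) = -351 + (29/18)*(-48/269) = -351 - 232/807 = -283489/807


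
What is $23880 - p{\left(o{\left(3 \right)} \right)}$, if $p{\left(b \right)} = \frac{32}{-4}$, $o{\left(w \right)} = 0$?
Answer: $23888$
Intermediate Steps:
$p{\left(b \right)} = -8$ ($p{\left(b \right)} = 32 \left(- \frac{1}{4}\right) = -8$)
$23880 - p{\left(o{\left(3 \right)} \right)} = 23880 - -8 = 23880 + 8 = 23888$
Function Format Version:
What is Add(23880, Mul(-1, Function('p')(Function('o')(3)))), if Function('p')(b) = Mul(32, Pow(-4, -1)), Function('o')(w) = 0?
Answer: 23888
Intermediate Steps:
Function('p')(b) = -8 (Function('p')(b) = Mul(32, Rational(-1, 4)) = -8)
Add(23880, Mul(-1, Function('p')(Function('o')(3)))) = Add(23880, Mul(-1, -8)) = Add(23880, 8) = 23888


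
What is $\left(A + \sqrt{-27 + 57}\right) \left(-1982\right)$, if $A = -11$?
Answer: $21802 - 1982 \sqrt{30} \approx 10946.0$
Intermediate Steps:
$\left(A + \sqrt{-27 + 57}\right) \left(-1982\right) = \left(-11 + \sqrt{-27 + 57}\right) \left(-1982\right) = \left(-11 + \sqrt{30}\right) \left(-1982\right) = 21802 - 1982 \sqrt{30}$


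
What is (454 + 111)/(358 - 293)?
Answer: 113/13 ≈ 8.6923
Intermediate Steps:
(454 + 111)/(358 - 293) = 565/65 = 565*(1/65) = 113/13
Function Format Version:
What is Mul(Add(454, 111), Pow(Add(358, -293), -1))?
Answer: Rational(113, 13) ≈ 8.6923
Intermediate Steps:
Mul(Add(454, 111), Pow(Add(358, -293), -1)) = Mul(565, Pow(65, -1)) = Mul(565, Rational(1, 65)) = Rational(113, 13)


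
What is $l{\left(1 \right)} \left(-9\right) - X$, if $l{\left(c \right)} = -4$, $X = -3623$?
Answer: $3659$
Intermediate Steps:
$l{\left(1 \right)} \left(-9\right) - X = \left(-4\right) \left(-9\right) - -3623 = 36 + 3623 = 3659$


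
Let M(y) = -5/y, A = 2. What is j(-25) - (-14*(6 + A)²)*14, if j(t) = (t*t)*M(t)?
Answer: 12669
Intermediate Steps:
j(t) = -5*t (j(t) = (t*t)*(-5/t) = t²*(-5/t) = -5*t)
j(-25) - (-14*(6 + A)²)*14 = -5*(-25) - (-14*(6 + 2)²)*14 = 125 - (-14*8²)*14 = 125 - (-14*64)*14 = 125 - (-896)*14 = 125 - 1*(-12544) = 125 + 12544 = 12669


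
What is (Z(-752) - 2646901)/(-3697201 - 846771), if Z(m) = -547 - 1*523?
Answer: 2647971/4543972 ≈ 0.58274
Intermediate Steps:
Z(m) = -1070 (Z(m) = -547 - 523 = -1070)
(Z(-752) - 2646901)/(-3697201 - 846771) = (-1070 - 2646901)/(-3697201 - 846771) = -2647971/(-4543972) = -2647971*(-1/4543972) = 2647971/4543972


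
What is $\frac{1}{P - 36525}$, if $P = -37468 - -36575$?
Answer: $- \frac{1}{37418} \approx -2.6725 \cdot 10^{-5}$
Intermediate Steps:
$P = -893$ ($P = -37468 + 36575 = -893$)
$\frac{1}{P - 36525} = \frac{1}{-893 - 36525} = \frac{1}{-37418} = - \frac{1}{37418}$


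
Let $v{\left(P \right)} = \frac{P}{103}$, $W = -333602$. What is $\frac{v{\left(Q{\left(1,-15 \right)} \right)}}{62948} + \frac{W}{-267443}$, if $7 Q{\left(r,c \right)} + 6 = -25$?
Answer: $\frac{15140687949083}{12138036416044} \approx 1.2474$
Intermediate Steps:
$Q{\left(r,c \right)} = - \frac{31}{7}$ ($Q{\left(r,c \right)} = - \frac{6}{7} + \frac{1}{7} \left(-25\right) = - \frac{6}{7} - \frac{25}{7} = - \frac{31}{7}$)
$v{\left(P \right)} = \frac{P}{103}$ ($v{\left(P \right)} = P \frac{1}{103} = \frac{P}{103}$)
$\frac{v{\left(Q{\left(1,-15 \right)} \right)}}{62948} + \frac{W}{-267443} = \frac{\frac{1}{103} \left(- \frac{31}{7}\right)}{62948} - \frac{333602}{-267443} = \left(- \frac{31}{721}\right) \frac{1}{62948} - - \frac{333602}{267443} = - \frac{31}{45385508} + \frac{333602}{267443} = \frac{15140687949083}{12138036416044}$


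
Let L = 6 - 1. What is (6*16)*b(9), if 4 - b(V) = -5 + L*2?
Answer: -96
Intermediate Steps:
L = 5
b(V) = -1 (b(V) = 4 - (-5 + 5*2) = 4 - (-5 + 10) = 4 - 1*5 = 4 - 5 = -1)
(6*16)*b(9) = (6*16)*(-1) = 96*(-1) = -96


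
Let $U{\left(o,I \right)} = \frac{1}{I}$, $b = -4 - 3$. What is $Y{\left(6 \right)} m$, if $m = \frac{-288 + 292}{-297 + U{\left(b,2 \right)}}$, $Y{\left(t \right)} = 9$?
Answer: $- \frac{72}{593} \approx -0.12142$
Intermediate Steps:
$b = -7$ ($b = -4 - 3 = -7$)
$m = - \frac{8}{593}$ ($m = \frac{-288 + 292}{-297 + \frac{1}{2}} = \frac{4}{-297 + \frac{1}{2}} = \frac{4}{- \frac{593}{2}} = 4 \left(- \frac{2}{593}\right) = - \frac{8}{593} \approx -0.013491$)
$Y{\left(6 \right)} m = 9 \left(- \frac{8}{593}\right) = - \frac{72}{593}$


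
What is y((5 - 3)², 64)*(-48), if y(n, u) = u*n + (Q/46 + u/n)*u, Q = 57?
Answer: -1500672/23 ≈ -65247.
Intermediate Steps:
y(n, u) = n*u + u*(57/46 + u/n) (y(n, u) = u*n + (57/46 + u/n)*u = n*u + (57*(1/46) + u/n)*u = n*u + (57/46 + u/n)*u = n*u + u*(57/46 + u/n))
y((5 - 3)², 64)*(-48) = ((57/46)*64 + (5 - 3)²*64 + 64²/(5 - 3)²)*(-48) = (1824/23 + 2²*64 + 4096/2²)*(-48) = (1824/23 + 4*64 + 4096/4)*(-48) = (1824/23 + 256 + (¼)*4096)*(-48) = (1824/23 + 256 + 1024)*(-48) = (31264/23)*(-48) = -1500672/23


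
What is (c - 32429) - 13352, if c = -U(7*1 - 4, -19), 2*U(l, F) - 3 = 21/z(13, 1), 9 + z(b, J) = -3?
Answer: -366253/8 ≈ -45782.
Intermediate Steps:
z(b, J) = -12 (z(b, J) = -9 - 3 = -12)
U(l, F) = 5/8 (U(l, F) = 3/2 + (21/(-12))/2 = 3/2 + (21*(-1/12))/2 = 3/2 + (1/2)*(-7/4) = 3/2 - 7/8 = 5/8)
c = -5/8 (c = -1*5/8 = -5/8 ≈ -0.62500)
(c - 32429) - 13352 = (-5/8 - 32429) - 13352 = -259437/8 - 13352 = -366253/8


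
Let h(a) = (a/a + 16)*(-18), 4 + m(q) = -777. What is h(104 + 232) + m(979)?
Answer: -1087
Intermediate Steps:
m(q) = -781 (m(q) = -4 - 777 = -781)
h(a) = -306 (h(a) = (1 + 16)*(-18) = 17*(-18) = -306)
h(104 + 232) + m(979) = -306 - 781 = -1087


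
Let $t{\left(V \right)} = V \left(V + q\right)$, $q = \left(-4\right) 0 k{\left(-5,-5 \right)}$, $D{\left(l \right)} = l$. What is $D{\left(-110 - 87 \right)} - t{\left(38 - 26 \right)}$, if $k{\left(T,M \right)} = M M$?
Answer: $-341$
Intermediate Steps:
$k{\left(T,M \right)} = M^{2}$
$q = 0$ ($q = \left(-4\right) 0 \left(-5\right)^{2} = 0 \cdot 25 = 0$)
$t{\left(V \right)} = V^{2}$ ($t{\left(V \right)} = V \left(V + 0\right) = V V = V^{2}$)
$D{\left(-110 - 87 \right)} - t{\left(38 - 26 \right)} = \left(-110 - 87\right) - \left(38 - 26\right)^{2} = -197 - 12^{2} = -197 - 144 = -341$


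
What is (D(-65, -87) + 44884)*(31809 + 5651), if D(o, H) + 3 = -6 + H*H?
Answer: 1964552240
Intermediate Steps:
D(o, H) = -9 + H² (D(o, H) = -3 + (-6 + H*H) = -3 + (-6 + H²) = -9 + H²)
(D(-65, -87) + 44884)*(31809 + 5651) = ((-9 + (-87)²) + 44884)*(31809 + 5651) = ((-9 + 7569) + 44884)*37460 = (7560 + 44884)*37460 = 52444*37460 = 1964552240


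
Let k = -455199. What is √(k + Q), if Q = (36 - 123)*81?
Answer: I*√462246 ≈ 679.89*I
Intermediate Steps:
Q = -7047 (Q = -87*81 = -7047)
√(k + Q) = √(-455199 - 7047) = √(-462246) = I*√462246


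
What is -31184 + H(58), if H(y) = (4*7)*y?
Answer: -29560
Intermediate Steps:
H(y) = 28*y
-31184 + H(58) = -31184 + 28*58 = -31184 + 1624 = -29560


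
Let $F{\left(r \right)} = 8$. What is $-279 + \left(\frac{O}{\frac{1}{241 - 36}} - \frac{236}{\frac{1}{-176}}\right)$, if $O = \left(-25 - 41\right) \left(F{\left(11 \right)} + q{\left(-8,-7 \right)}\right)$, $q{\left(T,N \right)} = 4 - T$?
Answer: $-229343$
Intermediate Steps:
$O = -1320$ ($O = \left(-25 - 41\right) \left(8 + \left(4 - -8\right)\right) = - 66 \left(8 + \left(4 + 8\right)\right) = - 66 \left(8 + 12\right) = \left(-66\right) 20 = -1320$)
$-279 + \left(\frac{O}{\frac{1}{241 - 36}} - \frac{236}{\frac{1}{-176}}\right) = -279 - \left(-41536 + 270600\right) = -279 - \left(-41536 + 1320 \frac{1}{\frac{1}{205}}\right) = -279 + \left(\left(-1320\right) 205 + 41536\right) = -279 + \left(-270600 + 41536\right) = -279 - 229064 = -229343$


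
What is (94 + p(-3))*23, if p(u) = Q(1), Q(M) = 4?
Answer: 2254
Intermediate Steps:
p(u) = 4
(94 + p(-3))*23 = (94 + 4)*23 = 98*23 = 2254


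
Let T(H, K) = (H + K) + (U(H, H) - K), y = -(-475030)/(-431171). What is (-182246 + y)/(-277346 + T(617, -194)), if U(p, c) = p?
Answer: 9822458137/14881435894 ≈ 0.66005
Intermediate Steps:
y = -475030/431171 (y = -(-475030)*(-1)/431171 = -1*475030/431171 = -475030/431171 ≈ -1.1017)
T(H, K) = 2*H (T(H, K) = (H + K) + (H - K) = 2*H)
(-182246 + y)/(-277346 + T(617, -194)) = (-182246 - 475030/431171)/(-277346 + 2*617) = -78579665096/(431171*(-277346 + 1234)) = -78579665096/431171/(-276112) = -78579665096/431171*(-1/276112) = 9822458137/14881435894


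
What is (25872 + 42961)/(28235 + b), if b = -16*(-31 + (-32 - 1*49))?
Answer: 68833/30027 ≈ 2.2924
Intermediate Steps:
b = 1792 (b = -16*(-31 + (-32 - 49)) = -16*(-31 - 81) = -16*(-112) = 1792)
(25872 + 42961)/(28235 + b) = (25872 + 42961)/(28235 + 1792) = 68833/30027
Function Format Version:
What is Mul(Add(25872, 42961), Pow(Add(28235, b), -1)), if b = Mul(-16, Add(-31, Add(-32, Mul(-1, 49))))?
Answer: Rational(68833, 30027) ≈ 2.2924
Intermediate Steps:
b = 1792 (b = Mul(-16, Add(-31, Add(-32, -49))) = Mul(-16, Add(-31, -81)) = Mul(-16, -112) = 1792)
Mul(Add(25872, 42961), Pow(Add(28235, b), -1)) = Mul(Add(25872, 42961), Pow(Add(28235, 1792), -1)) = Mul(68833, Pow(30027, -1)) = Mul(68833, Rational(1, 30027)) = Rational(68833, 30027)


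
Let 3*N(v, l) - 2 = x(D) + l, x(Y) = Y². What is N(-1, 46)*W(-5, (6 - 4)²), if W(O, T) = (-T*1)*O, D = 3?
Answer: 380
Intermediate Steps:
N(v, l) = 11/3 + l/3 (N(v, l) = ⅔ + (3² + l)/3 = ⅔ + (9 + l)/3 = ⅔ + (3 + l/3) = 11/3 + l/3)
W(O, T) = -O*T (W(O, T) = (-T)*O = -O*T)
N(-1, 46)*W(-5, (6 - 4)²) = (11/3 + (⅓)*46)*(-1*(-5)*(6 - 4)²) = (11/3 + 46/3)*(-1*(-5)*2²) = 19*(-1*(-5)*4) = 19*20 = 380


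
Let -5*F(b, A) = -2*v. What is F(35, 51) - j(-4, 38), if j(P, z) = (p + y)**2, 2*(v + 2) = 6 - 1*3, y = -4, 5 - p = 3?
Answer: -21/5 ≈ -4.2000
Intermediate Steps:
p = 2 (p = 5 - 1*3 = 5 - 3 = 2)
v = -1/2 (v = -2 + (6 - 1*3)/2 = -2 + (6 - 3)/2 = -2 + (1/2)*3 = -2 + 3/2 = -1/2 ≈ -0.50000)
j(P, z) = 4 (j(P, z) = (2 - 4)**2 = (-2)**2 = 4)
F(b, A) = -1/5 (F(b, A) = -(-2)*(-1)/(5*2) = -1/5*1 = -1/5)
F(35, 51) - j(-4, 38) = -1/5 - 1*4 = -1/5 - 4 = -21/5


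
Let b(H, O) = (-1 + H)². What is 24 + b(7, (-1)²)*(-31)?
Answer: -1092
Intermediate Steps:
24 + b(7, (-1)²)*(-31) = 24 + (-1 + 7)²*(-31) = 24 + 6²*(-31) = 24 + 36*(-31) = 24 - 1116 = -1092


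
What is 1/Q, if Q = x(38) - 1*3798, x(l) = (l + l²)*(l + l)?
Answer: 1/108834 ≈ 9.1883e-6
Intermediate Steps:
x(l) = 2*l*(l + l²) (x(l) = (l + l²)*(2*l) = 2*l*(l + l²))
Q = 108834 (Q = 2*38²*(1 + 38) - 1*3798 = 2*1444*39 - 3798 = 112632 - 3798 = 108834)
1/Q = 1/108834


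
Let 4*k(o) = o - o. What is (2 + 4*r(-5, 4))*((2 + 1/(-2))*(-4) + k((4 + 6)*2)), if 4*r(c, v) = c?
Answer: 18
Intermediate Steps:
r(c, v) = c/4
k(o) = 0 (k(o) = (o - o)/4 = (1/4)*0 = 0)
(2 + 4*r(-5, 4))*((2 + 1/(-2))*(-4) + k((4 + 6)*2)) = (2 + 4*((1/4)*(-5)))*((2 + 1/(-2))*(-4) + 0) = (2 + 4*(-5/4))*((2 - 1/2)*(-4) + 0) = (2 - 5)*((3/2)*(-4) + 0) = -3*(-6 + 0) = -3*(-6) = 18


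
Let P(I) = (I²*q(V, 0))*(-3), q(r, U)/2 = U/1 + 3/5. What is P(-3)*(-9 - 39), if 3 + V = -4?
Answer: 7776/5 ≈ 1555.2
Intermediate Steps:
V = -7 (V = -3 - 4 = -7)
q(r, U) = 6/5 + 2*U (q(r, U) = 2*(U/1 + 3/5) = 2*(U*1 + 3*(⅕)) = 2*(U + ⅗) = 2*(⅗ + U) = 6/5 + 2*U)
P(I) = -18*I²/5 (P(I) = (I²*(6/5 + 2*0))*(-3) = (I²*(6/5 + 0))*(-3) = (I²*(6/5))*(-3) = (6*I²/5)*(-3) = -18*I²/5)
P(-3)*(-9 - 39) = (-18/5*(-3)²)*(-9 - 39) = -18/5*9*(-48) = -162/5*(-48) = 7776/5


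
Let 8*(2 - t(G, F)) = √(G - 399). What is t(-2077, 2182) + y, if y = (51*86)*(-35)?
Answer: -153508 - I*√619/4 ≈ -1.5351e+5 - 6.2199*I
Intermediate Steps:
y = -153510 (y = 4386*(-35) = -153510)
t(G, F) = 2 - √(-399 + G)/8 (t(G, F) = 2 - √(G - 399)/8 = 2 - √(-399 + G)/8)
t(-2077, 2182) + y = (2 - √(-399 - 2077)/8) - 153510 = (2 - I*√619/4) - 153510 = -153508 - I*√619/4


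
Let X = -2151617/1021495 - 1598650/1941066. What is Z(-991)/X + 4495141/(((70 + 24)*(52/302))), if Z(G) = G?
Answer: 493507099836404564879/1774785015361696 ≈ 2.7807e+5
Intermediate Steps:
X = -2904721792736/991394606835 (X = -2151617*1/1021495 - 1598650*1/1941066 = -2151617/1021495 - 799325/970533 = -2904721792736/991394606835 ≈ -2.9299)
Z(-991)/X + 4495141/(((70 + 24)*(52/302))) = -991/(-2904721792736/991394606835) + 4495141/(((70 + 24)*(52/302))) = -991*(-991394606835/2904721792736) + 4495141/((94*(52*(1/302)))) = 982472055373485/2904721792736 + 4495141/((94*(26/151))) = 982472055373485/2904721792736 + 4495141/(2444/151) = 982472055373485/2904721792736 + 4495141*(151/2444) = 982472055373485/2904721792736 + 678766291/2444 = 493507099836404564879/1774785015361696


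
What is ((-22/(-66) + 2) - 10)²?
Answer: 529/9 ≈ 58.778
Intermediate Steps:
((-22/(-66) + 2) - 10)² = ((-22*(-1/66) + 2) - 10)² = ((⅓ + 2) - 10)² = (7/3 - 10)² = (-23/3)² = 529/9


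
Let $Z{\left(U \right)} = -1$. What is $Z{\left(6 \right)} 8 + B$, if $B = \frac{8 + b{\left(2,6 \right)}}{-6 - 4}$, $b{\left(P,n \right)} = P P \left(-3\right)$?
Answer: $- \frac{38}{5} \approx -7.6$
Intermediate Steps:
$b{\left(P,n \right)} = - 3 P^{2}$ ($b{\left(P,n \right)} = P^{2} \left(-3\right) = - 3 P^{2}$)
$B = \frac{2}{5}$ ($B = \frac{8 - 3 \cdot 2^{2}}{-6 - 4} = \frac{8 - 12}{-10} = \left(8 - 12\right) \left(- \frac{1}{10}\right) = \left(-4\right) \left(- \frac{1}{10}\right) = \frac{2}{5} \approx 0.4$)
$Z{\left(6 \right)} 8 + B = \left(-1\right) 8 + \frac{2}{5} = -8 + \frac{2}{5} = - \frac{38}{5}$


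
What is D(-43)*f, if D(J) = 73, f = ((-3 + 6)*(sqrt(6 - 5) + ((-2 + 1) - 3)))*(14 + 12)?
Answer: -17082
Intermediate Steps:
f = -234 (f = (3*(sqrt(1) + (-1 - 3)))*26 = (3*(1 - 4))*26 = (3*(-3))*26 = -9*26 = -234)
D(-43)*f = 73*(-234) = -17082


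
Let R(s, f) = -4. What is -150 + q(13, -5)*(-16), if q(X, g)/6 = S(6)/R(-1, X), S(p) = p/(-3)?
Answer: -198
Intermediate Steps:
S(p) = -p/3 (S(p) = p*(-1/3) = -p/3)
q(X, g) = 3 (q(X, g) = 6*(-1/3*6/(-4)) = 6*(-2*(-1/4)) = 6*(1/2) = 3)
-150 + q(13, -5)*(-16) = -150 + 3*(-16) = -150 - 48 = -198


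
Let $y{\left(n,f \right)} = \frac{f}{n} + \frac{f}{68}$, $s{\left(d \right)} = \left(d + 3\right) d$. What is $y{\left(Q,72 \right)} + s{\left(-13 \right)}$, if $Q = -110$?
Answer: $\frac{121928}{935} \approx 130.4$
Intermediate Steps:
$s{\left(d \right)} = d \left(3 + d\right)$ ($s{\left(d \right)} = \left(3 + d\right) d = d \left(3 + d\right)$)
$y{\left(n,f \right)} = \frac{f}{68} + \frac{f}{n}$ ($y{\left(n,f \right)} = \frac{f}{n} + f \frac{1}{68} = \frac{f}{n} + \frac{f}{68} = \frac{f}{68} + \frac{f}{n}$)
$y{\left(Q,72 \right)} + s{\left(-13 \right)} = \left(\frac{1}{68} \cdot 72 + \frac{72}{-110}\right) - 13 \left(3 - 13\right) = \left(\frac{18}{17} + 72 \left(- \frac{1}{110}\right)\right) - -130 = \left(\frac{18}{17} - \frac{36}{55}\right) + 130 = \frac{378}{935} + 130 = \frac{121928}{935}$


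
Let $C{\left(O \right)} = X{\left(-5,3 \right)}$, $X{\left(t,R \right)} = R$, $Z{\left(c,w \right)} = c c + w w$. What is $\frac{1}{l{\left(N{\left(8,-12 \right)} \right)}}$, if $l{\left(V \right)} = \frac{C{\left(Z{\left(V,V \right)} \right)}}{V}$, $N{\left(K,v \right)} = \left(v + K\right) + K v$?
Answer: $- \frac{100}{3} \approx -33.333$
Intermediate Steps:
$Z{\left(c,w \right)} = c^{2} + w^{2}$
$C{\left(O \right)} = 3$
$N{\left(K,v \right)} = K + v + K v$ ($N{\left(K,v \right)} = \left(K + v\right) + K v = K + v + K v$)
$l{\left(V \right)} = \frac{3}{V}$
$\frac{1}{l{\left(N{\left(8,-12 \right)} \right)}} = \frac{1}{3 \frac{1}{8 - 12 + 8 \left(-12\right)}} = \frac{1}{3 \frac{1}{8 - 12 - 96}} = \frac{1}{3 \frac{1}{-100}} = \frac{1}{3 \left(- \frac{1}{100}\right)} = \frac{1}{- \frac{3}{100}} = - \frac{100}{3}$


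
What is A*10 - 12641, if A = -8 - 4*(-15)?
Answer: -12121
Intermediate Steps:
A = 52 (A = -8 + 60 = 52)
A*10 - 12641 = 52*10 - 12641 = 520 - 12641 = -12121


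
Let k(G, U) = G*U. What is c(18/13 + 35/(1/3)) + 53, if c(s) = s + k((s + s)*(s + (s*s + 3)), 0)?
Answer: 2072/13 ≈ 159.38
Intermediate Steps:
c(s) = s (c(s) = s + ((s + s)*(s + (s*s + 3)))*0 = s + ((2*s)*(s + (s² + 3)))*0 = s + ((2*s)*(s + (3 + s²)))*0 = s + ((2*s)*(3 + s + s²))*0 = s + (2*s*(3 + s + s²))*0 = s + 0 = s)
c(18/13 + 35/(1/3)) + 53 = (18/13 + 35/(1/3)) + 53 = (18*(1/13) + 35/(⅓)) + 53 = (18/13 + 35*3) + 53 = (18/13 + 105) + 53 = 1383/13 + 53 = 2072/13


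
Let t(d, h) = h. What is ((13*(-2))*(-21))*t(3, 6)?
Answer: 3276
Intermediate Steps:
((13*(-2))*(-21))*t(3, 6) = ((13*(-2))*(-21))*6 = -26*(-21)*6 = 546*6 = 3276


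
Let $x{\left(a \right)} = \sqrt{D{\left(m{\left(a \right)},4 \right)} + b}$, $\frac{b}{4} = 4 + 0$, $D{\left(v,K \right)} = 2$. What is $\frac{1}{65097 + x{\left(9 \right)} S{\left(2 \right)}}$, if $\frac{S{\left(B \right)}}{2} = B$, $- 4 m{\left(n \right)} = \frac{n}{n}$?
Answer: $\frac{7233}{470846569} - \frac{4 \sqrt{2}}{1412539707} \approx 1.5358 \cdot 10^{-5}$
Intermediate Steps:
$m{\left(n \right)} = - \frac{1}{4}$ ($m{\left(n \right)} = - \frac{n \frac{1}{n}}{4} = \left(- \frac{1}{4}\right) 1 = - \frac{1}{4}$)
$S{\left(B \right)} = 2 B$
$b = 16$ ($b = 4 \left(4 + 0\right) = 4 \cdot 4 = 16$)
$x{\left(a \right)} = 3 \sqrt{2}$ ($x{\left(a \right)} = \sqrt{2 + 16} = \sqrt{18} = 3 \sqrt{2}$)
$\frac{1}{65097 + x{\left(9 \right)} S{\left(2 \right)}} = \frac{1}{65097 + 3 \sqrt{2} \cdot 2 \cdot 2} = \frac{1}{65097 + 3 \sqrt{2} \cdot 4} = \frac{1}{65097 + 12 \sqrt{2}}$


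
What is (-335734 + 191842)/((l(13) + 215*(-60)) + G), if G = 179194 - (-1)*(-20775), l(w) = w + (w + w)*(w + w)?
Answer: -11991/12184 ≈ -0.98416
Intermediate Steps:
l(w) = w + 4*w**2 (l(w) = w + (2*w)*(2*w) = w + 4*w**2)
G = 158419 (G = 179194 - 1*20775 = 179194 - 20775 = 158419)
(-335734 + 191842)/((l(13) + 215*(-60)) + G) = (-335734 + 191842)/((13*(1 + 4*13) + 215*(-60)) + 158419) = -143892/((13*(1 + 52) - 12900) + 158419) = -143892/((13*53 - 12900) + 158419) = -143892/((689 - 12900) + 158419) = -143892/(-12211 + 158419) = -143892/146208 = -143892*1/146208 = -11991/12184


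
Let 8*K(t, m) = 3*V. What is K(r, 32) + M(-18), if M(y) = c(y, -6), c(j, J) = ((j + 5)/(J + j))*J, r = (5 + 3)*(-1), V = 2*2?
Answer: -7/4 ≈ -1.7500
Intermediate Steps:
V = 4
r = -8 (r = 8*(-1) = -8)
K(t, m) = 3/2 (K(t, m) = (3*4)/8 = (1/8)*12 = 3/2)
c(j, J) = J*(5 + j)/(J + j) (c(j, J) = ((5 + j)/(J + j))*J = J*(5 + j)/(J + j))
M(y) = -6*(5 + y)/(-6 + y)
K(r, 32) + M(-18) = 3/2 + 6*(-5 - 1*(-18))/(-6 - 18) = 3/2 + 6*(-5 + 18)/(-24) = 3/2 + 6*(-1/24)*13 = 3/2 - 13/4 = -7/4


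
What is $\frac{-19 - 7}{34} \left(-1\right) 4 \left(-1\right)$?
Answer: $- \frac{52}{17} \approx -3.0588$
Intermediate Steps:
$\frac{-19 - 7}{34} \left(-1\right) 4 \left(-1\right) = \left(-26\right) \frac{1}{34} \left(\left(-4\right) \left(-1\right)\right) = \left(- \frac{13}{17}\right) 4 = - \frac{52}{17}$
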